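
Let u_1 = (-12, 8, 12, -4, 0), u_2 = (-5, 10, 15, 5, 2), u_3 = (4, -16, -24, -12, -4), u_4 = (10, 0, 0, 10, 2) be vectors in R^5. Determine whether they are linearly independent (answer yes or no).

no

Form the matrix with these vectors as rows and row reduce.
R2 ← R2 − (5/12)·R1: [0, 20/3, 10, 20/3, 2]
R3 ← R3 + (1/3)·R1: [0, -40/3, -20, -40/3, -4]
R4 ← R4 + (5/6)·R1: [0, 20/3, 10, 20/3, 2]
R3 ← R3 + (2)·R2: [0, 0, 0, 0, 0]
R4 ← R4 − R2: [0, 0, 0, 0, 0]
2 nonzero rows, so the 4 vectors span a space of dimension 2.
Since 2 < 4, the vectors are linearly dependent.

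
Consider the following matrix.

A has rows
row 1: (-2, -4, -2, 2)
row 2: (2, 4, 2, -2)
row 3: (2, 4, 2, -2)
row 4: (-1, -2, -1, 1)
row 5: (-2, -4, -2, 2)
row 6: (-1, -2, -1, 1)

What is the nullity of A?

3

Row reduce to echelon form.
R2 ← R2 + R1: [0, 0, 0, 0]
R3 ← R3 + R1: [0, 0, 0, 0]
R4 ← R4 − (1/2)·R1: [0, 0, 0, 0]
R5 ← R5 − R1: [0, 0, 0, 0]
R6 ← R6 − (1/2)·R1: [0, 0, 0, 0]
1 nonzero row, so rank(A) = 1.
A has 4 columns; by rank–nullity, nullity = 4 − 1 = 3.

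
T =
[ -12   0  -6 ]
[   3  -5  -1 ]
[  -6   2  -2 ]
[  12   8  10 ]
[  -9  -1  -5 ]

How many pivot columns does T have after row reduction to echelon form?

2

Row reduce to echelon form.
R2 ← R2 + (1/4)·R1: [0, -5, -5/2]
R3 ← R3 − (1/2)·R1: [0, 2, 1]
R4 ← R4 + R1: [0, 8, 4]
R5 ← R5 − (3/4)·R1: [0, -1, -1/2]
R3 ← R3 + (2/5)·R2: [0, 0, 0]
R4 ← R4 + (8/5)·R2: [0, 0, 0]
R5 ← R5 − (1/5)·R2: [0, 0, 0]
Echelon form has 2 nonzero rows, so rank(T) = 2.
Each nonzero row contributes one pivot column: 2 pivot columns.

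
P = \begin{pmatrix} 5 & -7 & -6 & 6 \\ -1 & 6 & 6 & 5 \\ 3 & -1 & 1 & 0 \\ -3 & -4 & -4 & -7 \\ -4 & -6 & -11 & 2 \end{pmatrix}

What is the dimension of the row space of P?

4

Row reduce to echelon form.
R2 ← R2 + (1/5)·R1: [0, 23/5, 24/5, 31/5]
R3 ← R3 − (3/5)·R1: [0, 16/5, 23/5, -18/5]
R4 ← R4 + (3/5)·R1: [0, -41/5, -38/5, -17/5]
R5 ← R5 + (4/5)·R1: [0, -58/5, -79/5, 34/5]
R3 ← R3 − (16/23)·R2: [0, 0, 29/23, -182/23]
R4 ← R4 + (41/23)·R2: [0, 0, 22/23, 176/23]
R5 ← R5 + (58/23)·R2: [0, 0, -85/23, 516/23]
R4 ← R4 − (22/29)·R3: [0, 0, 0, 396/29]
R5 ← R5 + (85/29)·R3: [0, 0, 0, -22/29]
R5 ← R5 + (1/18)·R4: [0, 0, 0, 0]
Echelon form has 4 nonzero rows, so rank(P) = 4.
The row space has dimension equal to the rank: 4.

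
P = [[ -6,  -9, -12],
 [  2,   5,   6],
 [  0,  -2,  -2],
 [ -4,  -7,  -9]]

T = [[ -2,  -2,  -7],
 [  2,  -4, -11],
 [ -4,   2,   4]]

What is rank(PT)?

2

First compute PT:
[[ 42,  24,  93],
 [-18, -12, -45],
 [  4,   4,  14],
 [ 30,  18,  69]]
Now row reduce the product.
R2 ← R2 + (3/7)·R1: [0, -12/7, -36/7]
R3 ← R3 − (2/21)·R1: [0, 12/7, 36/7]
R4 ← R4 − (5/7)·R1: [0, 6/7, 18/7]
R3 ← R3 + R2: [0, 0, 0]
R4 ← R4 + (1/2)·R2: [0, 0, 0]
2 nonzero rows, so rank(PT) = 2.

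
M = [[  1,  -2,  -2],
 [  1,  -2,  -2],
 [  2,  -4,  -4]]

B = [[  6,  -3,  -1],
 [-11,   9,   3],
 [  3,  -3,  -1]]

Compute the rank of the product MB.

First compute MB:
[[ 22, -15,  -5],
 [ 22, -15,  -5],
 [ 44, -30, -10]]
Now row reduce the product.
R2 ← R2 − R1: [0, 0, 0]
R3 ← R3 − (2)·R1: [0, 0, 0]
1 nonzero row, so rank(MB) = 1.

1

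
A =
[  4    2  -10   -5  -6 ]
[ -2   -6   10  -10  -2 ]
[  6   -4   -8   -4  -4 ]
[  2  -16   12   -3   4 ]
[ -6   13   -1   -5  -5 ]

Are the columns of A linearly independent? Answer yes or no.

no

Row reduce A to echelon form.
R2 ← R2 + (1/2)·R1: [0, -5, 5, -25/2, -5]
R3 ← R3 − (3/2)·R1: [0, -7, 7, 7/2, 5]
R4 ← R4 − (1/2)·R1: [0, -17, 17, -1/2, 7]
R5 ← R5 + (3/2)·R1: [0, 16, -16, -25/2, -14]
R3 ← R3 − (7/5)·R2: [0, 0, 0, 21, 12]
R4 ← R4 − (17/5)·R2: [0, 0, 0, 42, 24]
R5 ← R5 + (16/5)·R2: [0, 0, 0, -105/2, -30]
R4 ← R4 − (2)·R3: [0, 0, 0, 0, 0]
R5 ← R5 + (5/2)·R3: [0, 0, 0, 0, 0]
3 pivots among 5 columns.
Only 3 < 5 pivot columns, so the columns are linearly dependent.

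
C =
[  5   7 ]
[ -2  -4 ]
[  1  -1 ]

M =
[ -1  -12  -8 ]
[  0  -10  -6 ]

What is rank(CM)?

First compute CM:
[[ -5, -130, -82],
 [  2,  64,  40],
 [ -1,  -2,  -2]]
Now row reduce the product.
R2 ← R2 + (2/5)·R1: [0, 12, 36/5]
R3 ← R3 − (1/5)·R1: [0, 24, 72/5]
R3 ← R3 − (2)·R2: [0, 0, 0]
2 nonzero rows, so rank(CM) = 2.

2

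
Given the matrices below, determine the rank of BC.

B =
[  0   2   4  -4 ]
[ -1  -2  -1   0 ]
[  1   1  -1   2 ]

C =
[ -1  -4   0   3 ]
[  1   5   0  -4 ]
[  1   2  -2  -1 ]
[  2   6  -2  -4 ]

First compute BC:
[[ -2,  -6,   0,   4],
 [ -2,  -8,   2,   6],
 [  3,  11,  -2,  -8]]
Now row reduce the product.
R2 ← R2 − R1: [0, -2, 2, 2]
R3 ← R3 + (3/2)·R1: [0, 2, -2, -2]
R3 ← R3 + R2: [0, 0, 0, 0]
2 nonzero rows, so rank(BC) = 2.

2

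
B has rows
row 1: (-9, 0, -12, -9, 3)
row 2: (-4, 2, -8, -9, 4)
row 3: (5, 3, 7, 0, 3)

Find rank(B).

Row reduce to echelon form.
R2 ← R2 − (4/9)·R1: [0, 2, -8/3, -5, 8/3]
R3 ← R3 + (5/9)·R1: [0, 3, 1/3, -5, 14/3]
R3 ← R3 − (3/2)·R2: [0, 0, 13/3, 5/2, 2/3]
Echelon form has 3 nonzero rows, so rank(B) = 3.

3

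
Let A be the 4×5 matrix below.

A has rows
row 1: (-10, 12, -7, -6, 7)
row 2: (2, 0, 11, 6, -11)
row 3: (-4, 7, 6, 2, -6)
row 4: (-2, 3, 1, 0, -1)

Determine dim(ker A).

3

Row reduce to echelon form.
R2 ← R2 + (1/5)·R1: [0, 12/5, 48/5, 24/5, -48/5]
R3 ← R3 − (2/5)·R1: [0, 11/5, 44/5, 22/5, -44/5]
R4 ← R4 − (1/5)·R1: [0, 3/5, 12/5, 6/5, -12/5]
R3 ← R3 − (11/12)·R2: [0, 0, 0, 0, 0]
R4 ← R4 − (1/4)·R2: [0, 0, 0, 0, 0]
2 nonzero rows, so rank(A) = 2.
A has 5 columns; by rank–nullity, nullity = 5 − 2 = 3.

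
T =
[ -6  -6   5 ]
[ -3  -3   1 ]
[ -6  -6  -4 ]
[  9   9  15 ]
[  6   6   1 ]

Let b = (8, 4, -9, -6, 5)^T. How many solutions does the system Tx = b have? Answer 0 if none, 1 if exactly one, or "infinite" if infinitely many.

0

Row reduce the augmented matrix [T | b].
R2 ← R2 − (1/2)·R1: [0, 0, -3/2, 0]
R3 ← R3 − R1: [0, 0, -9, -17]
R4 ← R4 + (3/2)·R1: [0, 0, 45/2, 6]
R5 ← R5 + R1: [0, 0, 6, 13]
R3 ← R3 − (6)·R2: [0, 0, 0, -17]
R4 ← R4 + (15)·R2: [0, 0, 0, 6]
R5 ← R5 + (4)·R2: [0, 0, 0, 13]
R4 ← R4 + (6/17)·R3: [0, 0, 0, 0]
R5 ← R5 + (13/17)·R3: [0, 0, 0, 0]
The echelon form has 3 nonzero rows; the last pivot sits in the augmented column, so rank(T) = 2 but rank([T|b]) = 3.
Since the ranks differ, the system is inconsistent.
It has no solutions.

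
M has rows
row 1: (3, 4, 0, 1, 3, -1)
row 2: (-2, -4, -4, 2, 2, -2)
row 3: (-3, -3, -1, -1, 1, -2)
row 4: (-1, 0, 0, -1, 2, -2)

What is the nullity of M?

Row reduce to echelon form.
R2 ← R2 + (2/3)·R1: [0, -4/3, -4, 8/3, 4, -8/3]
R3 ← R3 + R1: [0, 1, -1, 0, 4, -3]
R4 ← R4 + (1/3)·R1: [0, 4/3, 0, -2/3, 3, -7/3]
R3 ← R3 + (3/4)·R2: [0, 0, -4, 2, 7, -5]
R4 ← R4 + R2: [0, 0, -4, 2, 7, -5]
R4 ← R4 − R3: [0, 0, 0, 0, 0, 0]
3 nonzero rows, so rank(M) = 3.
M has 6 columns; by rank–nullity, nullity = 6 − 3 = 3.

3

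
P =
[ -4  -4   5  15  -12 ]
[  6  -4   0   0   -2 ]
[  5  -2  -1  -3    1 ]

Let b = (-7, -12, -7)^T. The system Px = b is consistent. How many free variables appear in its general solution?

3

Row reduce the augmented matrix [P | b].
R2 ← R2 + (3/2)·R1: [0, -10, 15/2, 45/2, -20, -45/2]
R3 ← R3 + (5/4)·R1: [0, -7, 21/4, 63/4, -14, -63/4]
R3 ← R3 − (7/10)·R2: [0, 0, 0, 0, 0, 0]
The echelon form has 2 nonzero rows, and every pivot lies in the first 5 columns, so rank(P) = rank([P|b]) = 2.
The system is consistent.
Free variables = (unknowns) − (rank) = 5 − 2 = 3.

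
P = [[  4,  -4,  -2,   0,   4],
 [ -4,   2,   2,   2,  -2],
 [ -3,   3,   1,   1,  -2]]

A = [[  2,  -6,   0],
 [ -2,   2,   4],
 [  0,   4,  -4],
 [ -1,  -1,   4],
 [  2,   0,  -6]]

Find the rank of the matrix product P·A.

First compute PA:
[[ 24, -40, -32],
 [-18,  34,  20],
 [-17,  27,  24]]
Now row reduce the product.
R2 ← R2 + (3/4)·R1: [0, 4, -4]
R3 ← R3 + (17/24)·R1: [0, -4/3, 4/3]
R3 ← R3 + (1/3)·R2: [0, 0, 0]
2 nonzero rows, so rank(PA) = 2.

2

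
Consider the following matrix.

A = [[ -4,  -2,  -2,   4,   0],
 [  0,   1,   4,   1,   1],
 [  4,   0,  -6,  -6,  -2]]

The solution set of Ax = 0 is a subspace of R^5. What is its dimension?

Row reduce to echelon form.
R3 ← R3 + R1: [0, -2, -8, -2, -2]
R3 ← R3 + (2)·R2: [0, 0, 0, 0, 0]
2 nonzero rows, so rank(A) = 2.
A has 5 columns; by rank–nullity, nullity = 5 − 2 = 3.

3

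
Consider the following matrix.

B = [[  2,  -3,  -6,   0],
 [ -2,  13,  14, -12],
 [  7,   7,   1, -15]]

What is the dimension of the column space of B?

Row reduce to echelon form.
R2 ← R2 + R1: [0, 10, 8, -12]
R3 ← R3 − (7/2)·R1: [0, 35/2, 22, -15]
R3 ← R3 − (7/4)·R2: [0, 0, 8, 6]
Echelon form has 3 nonzero rows, so rank(B) = 3.
The column space has dimension equal to the rank: 3.

3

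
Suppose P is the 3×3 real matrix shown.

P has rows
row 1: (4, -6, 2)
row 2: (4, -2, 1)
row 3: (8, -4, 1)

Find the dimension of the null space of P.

0

Row reduce to echelon form.
R2 ← R2 − R1: [0, 4, -1]
R3 ← R3 − (2)·R1: [0, 8, -3]
R3 ← R3 − (2)·R2: [0, 0, -1]
3 nonzero rows, so rank(P) = 3.
P has 3 columns; by rank–nullity, nullity = 3 − 3 = 0.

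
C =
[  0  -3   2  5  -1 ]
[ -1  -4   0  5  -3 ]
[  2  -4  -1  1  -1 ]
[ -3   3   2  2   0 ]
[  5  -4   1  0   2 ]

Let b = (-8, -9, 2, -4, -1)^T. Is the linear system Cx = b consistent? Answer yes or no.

Row reduce the augmented matrix [C | b].
Swap R1 ↔ R2
R3 ← R3 + (2)·R1: [0, -12, -1, 11, -7, -16]
R4 ← R4 − (3)·R1: [0, 15, 2, -13, 9, 23]
R5 ← R5 + (5)·R1: [0, -24, 1, 25, -13, -46]
R3 ← R3 − (4)·R2: [0, 0, -9, -9, -3, 16]
R4 ← R4 + (5)·R2: [0, 0, 12, 12, 4, -17]
R5 ← R5 − (8)·R2: [0, 0, -15, -15, -5, 18]
R4 ← R4 + (4/3)·R3: [0, 0, 0, 0, 0, 13/3]
R5 ← R5 − (5/3)·R3: [0, 0, 0, 0, 0, -26/3]
R5 ← R5 + (2)·R4: [0, 0, 0, 0, 0, 0]
The echelon form has 4 nonzero rows; the last pivot sits in the augmented column, so rank(C) = 3 but rank([C|b]) = 4.
Since the ranks differ, the system is inconsistent.

no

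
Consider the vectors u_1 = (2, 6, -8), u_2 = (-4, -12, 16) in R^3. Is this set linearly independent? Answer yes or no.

no

Form the matrix with these vectors as rows and row reduce.
R2 ← R2 + (2)·R1: [0, 0, 0]
1 nonzero row, so the 2 vectors span a space of dimension 1.
Since 1 < 2, the vectors are linearly dependent.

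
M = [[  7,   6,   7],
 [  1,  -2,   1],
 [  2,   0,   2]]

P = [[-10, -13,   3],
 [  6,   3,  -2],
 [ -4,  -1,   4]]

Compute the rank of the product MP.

First compute MP:
[[-62, -80,  37],
 [-26, -20,  11],
 [-28, -28,  14]]
Now row reduce the product.
R2 ← R2 − (13/31)·R1: [0, 420/31, -140/31]
R3 ← R3 − (14/31)·R1: [0, 252/31, -84/31]
R3 ← R3 − (3/5)·R2: [0, 0, 0]
2 nonzero rows, so rank(MP) = 2.

2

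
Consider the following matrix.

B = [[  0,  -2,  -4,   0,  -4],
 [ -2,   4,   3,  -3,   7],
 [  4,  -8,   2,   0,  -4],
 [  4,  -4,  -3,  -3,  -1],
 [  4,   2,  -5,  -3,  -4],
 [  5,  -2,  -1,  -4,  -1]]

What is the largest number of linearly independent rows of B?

Row reduce to echelon form.
Swap R1 ↔ R2
R3 ← R3 + (2)·R1: [0, 0, 8, -6, 10]
R4 ← R4 + (2)·R1: [0, 4, 3, -9, 13]
R5 ← R5 + (2)·R1: [0, 10, 1, -9, 10]
R6 ← R6 + (5/2)·R1: [0, 8, 13/2, -23/2, 33/2]
R4 ← R4 + (2)·R2: [0, 0, -5, -9, 5]
R5 ← R5 + (5)·R2: [0, 0, -19, -9, -10]
R6 ← R6 + (4)·R2: [0, 0, -19/2, -23/2, 1/2]
R4 ← R4 + (5/8)·R3: [0, 0, 0, -51/4, 45/4]
R5 ← R5 + (19/8)·R3: [0, 0, 0, -93/4, 55/4]
R6 ← R6 + (19/16)·R3: [0, 0, 0, -149/8, 99/8]
R5 ← R5 − (31/17)·R4: [0, 0, 0, 0, -115/17]
R6 ← R6 − (149/102)·R4: [0, 0, 0, 0, -69/17]
R6 ← R6 − (3/5)·R5: [0, 0, 0, 0, 0]
Echelon form has 5 nonzero rows, so rank(B) = 5.
The rank gives the maximum number of linearly independent rows: 5.

5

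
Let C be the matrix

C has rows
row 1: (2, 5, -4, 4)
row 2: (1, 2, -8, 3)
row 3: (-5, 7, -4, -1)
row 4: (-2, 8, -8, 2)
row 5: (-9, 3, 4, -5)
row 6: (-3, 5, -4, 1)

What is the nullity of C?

Row reduce to echelon form.
R2 ← R2 − (1/2)·R1: [0, -1/2, -6, 1]
R3 ← R3 + (5/2)·R1: [0, 39/2, -14, 9]
R4 ← R4 + R1: [0, 13, -12, 6]
R5 ← R5 + (9/2)·R1: [0, 51/2, -14, 13]
R6 ← R6 + (3/2)·R1: [0, 25/2, -10, 7]
R3 ← R3 + (39)·R2: [0, 0, -248, 48]
R4 ← R4 + (26)·R2: [0, 0, -168, 32]
R5 ← R5 + (51)·R2: [0, 0, -320, 64]
R6 ← R6 + (25)·R2: [0, 0, -160, 32]
R4 ← R4 − (21/31)·R3: [0, 0, 0, -16/31]
R5 ← R5 − (40/31)·R3: [0, 0, 0, 64/31]
R6 ← R6 − (20/31)·R3: [0, 0, 0, 32/31]
R5 ← R5 + (4)·R4: [0, 0, 0, 0]
R6 ← R6 + (2)·R4: [0, 0, 0, 0]
4 nonzero rows, so rank(C) = 4.
C has 4 columns; by rank–nullity, nullity = 4 − 4 = 0.

0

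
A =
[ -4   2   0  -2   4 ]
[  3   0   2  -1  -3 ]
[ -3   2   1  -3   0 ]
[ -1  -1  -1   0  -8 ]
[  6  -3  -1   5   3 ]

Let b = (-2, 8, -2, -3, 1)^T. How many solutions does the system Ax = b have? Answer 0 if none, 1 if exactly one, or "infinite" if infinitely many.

Row reduce the augmented matrix [A | b].
R2 ← R2 + (3/4)·R1: [0, 3/2, 2, -5/2, 0, 13/2]
R3 ← R3 − (3/4)·R1: [0, 1/2, 1, -3/2, -3, -1/2]
R4 ← R4 − (1/4)·R1: [0, -3/2, -1, 1/2, -9, -5/2]
R5 ← R5 + (3/2)·R1: [0, 0, -1, 2, 9, -2]
R3 ← R3 − (1/3)·R2: [0, 0, 1/3, -2/3, -3, -8/3]
R4 ← R4 + R2: [0, 0, 1, -2, -9, 4]
R4 ← R4 − (3)·R3: [0, 0, 0, 0, 0, 12]
R5 ← R5 + (3)·R3: [0, 0, 0, 0, 0, -10]
R5 ← R5 + (5/6)·R4: [0, 0, 0, 0, 0, 0]
The echelon form has 4 nonzero rows; the last pivot sits in the augmented column, so rank(A) = 3 but rank([A|b]) = 4.
Since the ranks differ, the system is inconsistent.
It has no solutions.

0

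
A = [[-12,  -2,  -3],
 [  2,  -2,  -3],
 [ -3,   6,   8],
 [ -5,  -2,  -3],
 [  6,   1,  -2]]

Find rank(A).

3

Row reduce to echelon form.
R2 ← R2 + (1/6)·R1: [0, -7/3, -7/2]
R3 ← R3 − (1/4)·R1: [0, 13/2, 35/4]
R4 ← R4 − (5/12)·R1: [0, -7/6, -7/4]
R5 ← R5 + (1/2)·R1: [0, 0, -7/2]
R3 ← R3 + (39/14)·R2: [0, 0, -1]
R4 ← R4 − (1/2)·R2: [0, 0, 0]
R5 ← R5 − (7/2)·R3: [0, 0, 0]
Echelon form has 3 nonzero rows, so rank(A) = 3.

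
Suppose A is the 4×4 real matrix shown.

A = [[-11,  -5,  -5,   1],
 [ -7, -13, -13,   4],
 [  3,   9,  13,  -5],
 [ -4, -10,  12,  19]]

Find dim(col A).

4

Row reduce to echelon form.
R2 ← R2 − (7/11)·R1: [0, -108/11, -108/11, 37/11]
R3 ← R3 + (3/11)·R1: [0, 84/11, 128/11, -52/11]
R4 ← R4 − (4/11)·R1: [0, -90/11, 152/11, 205/11]
R3 ← R3 + (7/9)·R2: [0, 0, 4, -19/9]
R4 ← R4 − (5/6)·R2: [0, 0, 22, 95/6]
R4 ← R4 − (11/2)·R3: [0, 0, 0, 247/9]
Echelon form has 4 nonzero rows, so rank(A) = 4.
The column space has dimension equal to the rank: 4.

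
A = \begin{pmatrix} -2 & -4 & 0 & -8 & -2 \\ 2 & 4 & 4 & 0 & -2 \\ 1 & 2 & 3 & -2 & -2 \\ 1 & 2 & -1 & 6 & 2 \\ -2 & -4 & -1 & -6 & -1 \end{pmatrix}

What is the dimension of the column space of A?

2

Row reduce to echelon form.
R2 ← R2 + R1: [0, 0, 4, -8, -4]
R3 ← R3 + (1/2)·R1: [0, 0, 3, -6, -3]
R4 ← R4 + (1/2)·R1: [0, 0, -1, 2, 1]
R5 ← R5 − R1: [0, 0, -1, 2, 1]
R3 ← R3 − (3/4)·R2: [0, 0, 0, 0, 0]
R4 ← R4 + (1/4)·R2: [0, 0, 0, 0, 0]
R5 ← R5 + (1/4)·R2: [0, 0, 0, 0, 0]
Echelon form has 2 nonzero rows, so rank(A) = 2.
The column space has dimension equal to the rank: 2.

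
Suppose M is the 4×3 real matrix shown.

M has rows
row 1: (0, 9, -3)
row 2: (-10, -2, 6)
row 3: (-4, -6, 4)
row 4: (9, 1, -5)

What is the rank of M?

Row reduce to echelon form.
Swap R1 ↔ R2
R3 ← R3 − (2/5)·R1: [0, -26/5, 8/5]
R4 ← R4 + (9/10)·R1: [0, -4/5, 2/5]
R3 ← R3 + (26/45)·R2: [0, 0, -2/15]
R4 ← R4 + (4/45)·R2: [0, 0, 2/15]
R4 ← R4 + R3: [0, 0, 0]
Echelon form has 3 nonzero rows, so rank(M) = 3.

3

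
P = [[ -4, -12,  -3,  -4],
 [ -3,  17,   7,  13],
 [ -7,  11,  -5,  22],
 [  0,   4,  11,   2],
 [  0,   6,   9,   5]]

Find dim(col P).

4

Row reduce to echelon form.
R2 ← R2 − (3/4)·R1: [0, 26, 37/4, 16]
R3 ← R3 − (7/4)·R1: [0, 32, 1/4, 29]
R3 ← R3 − (16/13)·R2: [0, 0, -579/52, 121/13]
R4 ← R4 − (2/13)·R2: [0, 0, 249/26, -6/13]
R5 ← R5 − (3/13)·R2: [0, 0, 357/52, 17/13]
R4 ← R4 + (166/193)·R3: [0, 0, 0, 1456/193]
R5 ← R5 + (119/193)·R3: [0, 0, 0, 1360/193]
R5 ← R5 − (85/91)·R4: [0, 0, 0, 0]
Echelon form has 4 nonzero rows, so rank(P) = 4.
The column space has dimension equal to the rank: 4.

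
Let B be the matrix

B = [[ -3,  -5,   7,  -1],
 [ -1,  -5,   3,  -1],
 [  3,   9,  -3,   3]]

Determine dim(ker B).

1

Row reduce to echelon form.
R2 ← R2 − (1/3)·R1: [0, -10/3, 2/3, -2/3]
R3 ← R3 + R1: [0, 4, 4, 2]
R3 ← R3 + (6/5)·R2: [0, 0, 24/5, 6/5]
3 nonzero rows, so rank(B) = 3.
B has 4 columns; by rank–nullity, nullity = 4 − 3 = 1.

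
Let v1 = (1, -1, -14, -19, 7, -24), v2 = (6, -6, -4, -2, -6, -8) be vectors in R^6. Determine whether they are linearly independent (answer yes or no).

Form the matrix with these vectors as rows and row reduce.
R2 ← R2 − (6)·R1: [0, 0, 80, 112, -48, 136]
2 nonzero rows, so the 2 vectors span a space of dimension 2.
Since 2 = 2, the vectors are linearly independent.

yes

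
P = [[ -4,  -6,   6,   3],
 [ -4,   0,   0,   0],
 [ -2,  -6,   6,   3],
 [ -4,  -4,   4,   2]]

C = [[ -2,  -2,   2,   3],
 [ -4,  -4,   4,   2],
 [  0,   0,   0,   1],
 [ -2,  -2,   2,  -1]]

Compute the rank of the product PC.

First compute PC:
[[ 26,  26, -26, -21],
 [  8,   8,  -8, -12],
 [ 22,  22, -22, -15],
 [ 20,  20, -20, -18]]
Now row reduce the product.
R2 ← R2 − (4/13)·R1: [0, 0, 0, -72/13]
R3 ← R3 − (11/13)·R1: [0, 0, 0, 36/13]
R4 ← R4 − (10/13)·R1: [0, 0, 0, -24/13]
R3 ← R3 + (1/2)·R2: [0, 0, 0, 0]
R4 ← R4 − (1/3)·R2: [0, 0, 0, 0]
2 nonzero rows, so rank(PC) = 2.

2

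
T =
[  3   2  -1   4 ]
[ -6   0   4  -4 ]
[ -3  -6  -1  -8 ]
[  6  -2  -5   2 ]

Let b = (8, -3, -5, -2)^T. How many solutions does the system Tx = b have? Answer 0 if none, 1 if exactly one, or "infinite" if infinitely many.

Row reduce the augmented matrix [T | b].
R2 ← R2 + (2)·R1: [0, 4, 2, 4, 13]
R3 ← R3 + R1: [0, -4, -2, -4, 3]
R4 ← R4 − (2)·R1: [0, -6, -3, -6, -18]
R3 ← R3 + R2: [0, 0, 0, 0, 16]
R4 ← R4 + (3/2)·R2: [0, 0, 0, 0, 3/2]
R4 ← R4 − (3/32)·R3: [0, 0, 0, 0, 0]
The echelon form has 3 nonzero rows; the last pivot sits in the augmented column, so rank(T) = 2 but rank([T|b]) = 3.
Since the ranks differ, the system is inconsistent.
It has no solutions.

0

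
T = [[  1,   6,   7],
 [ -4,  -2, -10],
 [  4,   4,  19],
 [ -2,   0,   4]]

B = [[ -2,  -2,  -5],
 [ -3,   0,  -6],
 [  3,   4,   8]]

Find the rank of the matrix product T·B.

First compute TB:
[[  1,  26,  15],
 [-16, -32, -48],
 [ 37,  68, 108],
 [ 16,  20,  42]]
Now row reduce the product.
R2 ← R2 + (16)·R1: [0, 384, 192]
R3 ← R3 − (37)·R1: [0, -894, -447]
R4 ← R4 − (16)·R1: [0, -396, -198]
R3 ← R3 + (149/64)·R2: [0, 0, 0]
R4 ← R4 + (33/32)·R2: [0, 0, 0]
2 nonzero rows, so rank(TB) = 2.

2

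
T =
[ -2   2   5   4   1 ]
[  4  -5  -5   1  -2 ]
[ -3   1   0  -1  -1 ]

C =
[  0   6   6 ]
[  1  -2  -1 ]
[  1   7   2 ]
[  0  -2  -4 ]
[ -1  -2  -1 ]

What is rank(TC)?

First compute TC:
[[  6,   9, -21],
 [ -8,   1,  17],
 [  2, -16, -14]]
Now row reduce the product.
R2 ← R2 + (4/3)·R1: [0, 13, -11]
R3 ← R3 − (1/3)·R1: [0, -19, -7]
R3 ← R3 + (19/13)·R2: [0, 0, -300/13]
3 nonzero rows, so rank(TC) = 3.

3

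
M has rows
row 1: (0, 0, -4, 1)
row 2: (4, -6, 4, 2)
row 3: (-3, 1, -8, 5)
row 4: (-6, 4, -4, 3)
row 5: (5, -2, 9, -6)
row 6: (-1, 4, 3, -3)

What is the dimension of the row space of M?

4

Row reduce to echelon form.
Swap R1 ↔ R2
R3 ← R3 + (3/4)·R1: [0, -7/2, -5, 13/2]
R4 ← R4 + (3/2)·R1: [0, -5, 2, 6]
R5 ← R5 − (5/4)·R1: [0, 11/2, 4, -17/2]
R6 ← R6 + (1/4)·R1: [0, 5/2, 4, -5/2]
Swap R2 ↔ R3
R4 ← R4 − (10/7)·R2: [0, 0, 64/7, -23/7]
R5 ← R5 + (11/7)·R2: [0, 0, -27/7, 12/7]
R6 ← R6 + (5/7)·R2: [0, 0, 3/7, 15/7]
R4 ← R4 + (16/7)·R3: [0, 0, 0, -1]
R5 ← R5 − (27/28)·R3: [0, 0, 0, 3/4]
R6 ← R6 + (3/28)·R3: [0, 0, 0, 9/4]
R5 ← R5 + (3/4)·R4: [0, 0, 0, 0]
R6 ← R6 + (9/4)·R4: [0, 0, 0, 0]
Echelon form has 4 nonzero rows, so rank(M) = 4.
The row space has dimension equal to the rank: 4.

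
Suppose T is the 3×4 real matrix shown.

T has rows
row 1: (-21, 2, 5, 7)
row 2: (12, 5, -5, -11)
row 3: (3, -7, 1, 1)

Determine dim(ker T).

1

Row reduce to echelon form.
R2 ← R2 + (4/7)·R1: [0, 43/7, -15/7, -7]
R3 ← R3 + (1/7)·R1: [0, -47/7, 12/7, 2]
R3 ← R3 + (47/43)·R2: [0, 0, -27/43, -243/43]
3 nonzero rows, so rank(T) = 3.
T has 4 columns; by rank–nullity, nullity = 4 − 3 = 1.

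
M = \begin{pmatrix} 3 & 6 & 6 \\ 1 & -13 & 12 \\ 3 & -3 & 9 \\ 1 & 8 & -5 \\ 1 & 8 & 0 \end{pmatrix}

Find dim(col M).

Row reduce to echelon form.
R2 ← R2 − (1/3)·R1: [0, -15, 10]
R3 ← R3 − R1: [0, -9, 3]
R4 ← R4 − (1/3)·R1: [0, 6, -7]
R5 ← R5 − (1/3)·R1: [0, 6, -2]
R3 ← R3 − (3/5)·R2: [0, 0, -3]
R4 ← R4 + (2/5)·R2: [0, 0, -3]
R5 ← R5 + (2/5)·R2: [0, 0, 2]
R4 ← R4 − R3: [0, 0, 0]
R5 ← R5 + (2/3)·R3: [0, 0, 0]
Echelon form has 3 nonzero rows, so rank(M) = 3.
The column space has dimension equal to the rank: 3.

3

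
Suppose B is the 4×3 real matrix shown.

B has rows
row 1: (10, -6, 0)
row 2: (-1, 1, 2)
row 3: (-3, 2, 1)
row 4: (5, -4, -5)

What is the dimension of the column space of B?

2

Row reduce to echelon form.
R2 ← R2 + (1/10)·R1: [0, 2/5, 2]
R3 ← R3 + (3/10)·R1: [0, 1/5, 1]
R4 ← R4 − (1/2)·R1: [0, -1, -5]
R3 ← R3 − (1/2)·R2: [0, 0, 0]
R4 ← R4 + (5/2)·R2: [0, 0, 0]
Echelon form has 2 nonzero rows, so rank(B) = 2.
The column space has dimension equal to the rank: 2.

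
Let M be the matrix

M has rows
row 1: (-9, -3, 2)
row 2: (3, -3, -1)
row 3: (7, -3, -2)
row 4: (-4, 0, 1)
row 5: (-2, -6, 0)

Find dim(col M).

Row reduce to echelon form.
R2 ← R2 + (1/3)·R1: [0, -4, -1/3]
R3 ← R3 + (7/9)·R1: [0, -16/3, -4/9]
R4 ← R4 − (4/9)·R1: [0, 4/3, 1/9]
R5 ← R5 − (2/9)·R1: [0, -16/3, -4/9]
R3 ← R3 − (4/3)·R2: [0, 0, 0]
R4 ← R4 + (1/3)·R2: [0, 0, 0]
R5 ← R5 − (4/3)·R2: [0, 0, 0]
Echelon form has 2 nonzero rows, so rank(M) = 2.
The column space has dimension equal to the rank: 2.

2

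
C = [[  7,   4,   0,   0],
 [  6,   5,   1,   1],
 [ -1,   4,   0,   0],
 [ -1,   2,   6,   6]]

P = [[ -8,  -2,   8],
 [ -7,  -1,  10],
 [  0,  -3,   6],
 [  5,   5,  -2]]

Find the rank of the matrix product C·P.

First compute CP:
[[-84, -18,  96],
 [-78, -15, 102],
 [-20,  -2,  32],
 [ 24,  12,  36]]
Now row reduce the product.
R2 ← R2 − (13/14)·R1: [0, 12/7, 90/7]
R3 ← R3 − (5/21)·R1: [0, 16/7, 64/7]
R4 ← R4 + (2/7)·R1: [0, 48/7, 444/7]
R3 ← R3 − (4/3)·R2: [0, 0, -8]
R4 ← R4 − (4)·R2: [0, 0, 12]
R4 ← R4 + (3/2)·R3: [0, 0, 0]
3 nonzero rows, so rank(CP) = 3.

3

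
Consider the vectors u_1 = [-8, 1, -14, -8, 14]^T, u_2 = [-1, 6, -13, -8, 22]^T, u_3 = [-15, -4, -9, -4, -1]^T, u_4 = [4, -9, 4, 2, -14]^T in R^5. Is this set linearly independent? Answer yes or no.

Form the matrix with these vectors as rows and row reduce.
R2 ← R2 − (1/8)·R1: [0, 47/8, -45/4, -7, 81/4]
R3 ← R3 − (15/8)·R1: [0, -47/8, 69/4, 11, -109/4]
R4 ← R4 + (1/2)·R1: [0, -17/2, -3, -2, -7]
R3 ← R3 + R2: [0, 0, 6, 4, -7]
R4 ← R4 + (68/47)·R2: [0, 0, -906/47, -570/47, 1048/47]
R4 ← R4 + (151/47)·R3: [0, 0, 0, 34/47, -9/47]
4 nonzero rows, so the 4 vectors span a space of dimension 4.
Since 4 = 4, the vectors are linearly independent.

yes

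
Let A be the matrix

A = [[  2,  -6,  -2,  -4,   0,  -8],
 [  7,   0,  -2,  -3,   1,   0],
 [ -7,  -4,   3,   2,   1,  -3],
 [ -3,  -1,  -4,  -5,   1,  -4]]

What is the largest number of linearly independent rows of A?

4

Row reduce to echelon form.
R2 ← R2 − (7/2)·R1: [0, 21, 5, 11, 1, 28]
R3 ← R3 + (7/2)·R1: [0, -25, -4, -12, 1, -31]
R4 ← R4 + (3/2)·R1: [0, -10, -7, -11, 1, -16]
R3 ← R3 + (25/21)·R2: [0, 0, 41/21, 23/21, 46/21, 7/3]
R4 ← R4 + (10/21)·R2: [0, 0, -97/21, -121/21, 31/21, -8/3]
R4 ← R4 + (97/41)·R3: [0, 0, 0, -130/41, 273/41, 117/41]
Echelon form has 4 nonzero rows, so rank(A) = 4.
The rank gives the maximum number of linearly independent rows: 4.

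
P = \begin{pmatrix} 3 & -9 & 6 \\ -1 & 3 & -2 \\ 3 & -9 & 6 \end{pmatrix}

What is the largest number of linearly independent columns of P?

Row reduce to echelon form.
R2 ← R2 + (1/3)·R1: [0, 0, 0]
R3 ← R3 − R1: [0, 0, 0]
Echelon form has 1 nonzero row, so rank(P) = 1.
The rank gives the maximum number of linearly independent columns: 1.

1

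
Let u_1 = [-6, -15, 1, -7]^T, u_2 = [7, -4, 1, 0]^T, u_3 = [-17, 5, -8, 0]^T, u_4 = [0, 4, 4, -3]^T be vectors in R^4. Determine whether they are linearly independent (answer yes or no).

Form the matrix with these vectors as rows and row reduce.
R2 ← R2 + (7/6)·R1: [0, -43/2, 13/6, -49/6]
R3 ← R3 − (17/6)·R1: [0, 95/2, -65/6, 119/6]
R3 ← R3 + (95/43)·R2: [0, 0, -260/43, 77/43]
R4 ← R4 + (8/43)·R2: [0, 0, 568/129, -583/129]
R4 ← R4 + (142/195)·R3: [0, 0, 0, -209/65]
4 nonzero rows, so the 4 vectors span a space of dimension 4.
Since 4 = 4, the vectors are linearly independent.

yes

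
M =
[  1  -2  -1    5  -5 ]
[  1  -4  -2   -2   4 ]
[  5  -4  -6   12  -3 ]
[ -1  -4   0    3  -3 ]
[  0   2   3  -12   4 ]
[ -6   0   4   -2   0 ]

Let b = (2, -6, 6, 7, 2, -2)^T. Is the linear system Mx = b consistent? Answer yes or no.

no

Row reduce the augmented matrix [M | b].
R2 ← R2 − R1: [0, -2, -1, -7, 9, -8]
R3 ← R3 − (5)·R1: [0, 6, -1, -13, 22, -4]
R4 ← R4 + R1: [0, -6, -1, 8, -8, 9]
R6 ← R6 + (6)·R1: [0, -12, -2, 28, -30, 10]
R3 ← R3 + (3)·R2: [0, 0, -4, -34, 49, -28]
R4 ← R4 − (3)·R2: [0, 0, 2, 29, -35, 33]
R5 ← R5 + R2: [0, 0, 2, -19, 13, -6]
R6 ← R6 − (6)·R2: [0, 0, 4, 70, -84, 58]
R4 ← R4 + (1/2)·R3: [0, 0, 0, 12, -21/2, 19]
R5 ← R5 + (1/2)·R3: [0, 0, 0, -36, 75/2, -20]
R6 ← R6 + R3: [0, 0, 0, 36, -35, 30]
R5 ← R5 + (3)·R4: [0, 0, 0, 0, 6, 37]
R6 ← R6 − (3)·R4: [0, 0, 0, 0, -7/2, -27]
R6 ← R6 + (7/12)·R5: [0, 0, 0, 0, 0, -65/12]
The echelon form has 6 nonzero rows; the last pivot sits in the augmented column, so rank(M) = 5 but rank([M|b]) = 6.
Since the ranks differ, the system is inconsistent.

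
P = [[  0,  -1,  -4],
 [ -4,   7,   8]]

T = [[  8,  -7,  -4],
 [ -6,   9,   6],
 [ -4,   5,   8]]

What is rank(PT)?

2

First compute PT:
[[ 22, -29, -38],
 [-106, 131, 122]]
Now row reduce the product.
R2 ← R2 + (53/11)·R1: [0, -96/11, -672/11]
2 nonzero rows, so rank(PT) = 2.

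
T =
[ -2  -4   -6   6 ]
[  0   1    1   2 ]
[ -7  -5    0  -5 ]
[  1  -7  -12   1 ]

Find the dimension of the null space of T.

Row reduce to echelon form.
R3 ← R3 − (7/2)·R1: [0, 9, 21, -26]
R4 ← R4 + (1/2)·R1: [0, -9, -15, 4]
R3 ← R3 − (9)·R2: [0, 0, 12, -44]
R4 ← R4 + (9)·R2: [0, 0, -6, 22]
R4 ← R4 + (1/2)·R3: [0, 0, 0, 0]
3 nonzero rows, so rank(T) = 3.
T has 4 columns; by rank–nullity, nullity = 4 − 3 = 1.

1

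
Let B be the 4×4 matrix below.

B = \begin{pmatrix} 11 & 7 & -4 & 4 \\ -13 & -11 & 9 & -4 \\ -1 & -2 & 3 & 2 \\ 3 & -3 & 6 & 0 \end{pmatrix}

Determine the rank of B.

3

Row reduce to echelon form.
R2 ← R2 + (13/11)·R1: [0, -30/11, 47/11, 8/11]
R3 ← R3 + (1/11)·R1: [0, -15/11, 29/11, 26/11]
R4 ← R4 − (3/11)·R1: [0, -54/11, 78/11, -12/11]
R3 ← R3 − (1/2)·R2: [0, 0, 1/2, 2]
R4 ← R4 − (9/5)·R2: [0, 0, -3/5, -12/5]
R4 ← R4 + (6/5)·R3: [0, 0, 0, 0]
Echelon form has 3 nonzero rows, so rank(B) = 3.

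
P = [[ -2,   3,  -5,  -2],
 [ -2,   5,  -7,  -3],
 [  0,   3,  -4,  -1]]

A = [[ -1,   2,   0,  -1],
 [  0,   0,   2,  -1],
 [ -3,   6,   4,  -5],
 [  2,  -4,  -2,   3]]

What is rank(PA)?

2

First compute PA:
[[ 13, -26, -10,  18],
 [ 17, -34, -12,  23],
 [ 10, -20,  -8,  14]]
Now row reduce the product.
R2 ← R2 − (17/13)·R1: [0, 0, 14/13, -7/13]
R3 ← R3 − (10/13)·R1: [0, 0, -4/13, 2/13]
R3 ← R3 + (2/7)·R2: [0, 0, 0, 0]
2 nonzero rows, so rank(PA) = 2.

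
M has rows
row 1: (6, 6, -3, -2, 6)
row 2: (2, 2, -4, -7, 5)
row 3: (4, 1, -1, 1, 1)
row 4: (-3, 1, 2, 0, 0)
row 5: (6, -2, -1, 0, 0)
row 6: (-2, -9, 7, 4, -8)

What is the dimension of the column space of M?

Row reduce to echelon form.
R2 ← R2 − (1/3)·R1: [0, 0, -3, -19/3, 3]
R3 ← R3 − (2/3)·R1: [0, -3, 1, 7/3, -3]
R4 ← R4 + (1/2)·R1: [0, 4, 1/2, -1, 3]
R5 ← R5 − R1: [0, -8, 2, 2, -6]
R6 ← R6 + (1/3)·R1: [0, -7, 6, 10/3, -6]
Swap R2 ↔ R3
R4 ← R4 + (4/3)·R2: [0, 0, 11/6, 19/9, -1]
R5 ← R5 − (8/3)·R2: [0, 0, -2/3, -38/9, 2]
R6 ← R6 − (7/3)·R2: [0, 0, 11/3, -19/9, 1]
R4 ← R4 + (11/18)·R3: [0, 0, 0, -95/54, 5/6]
R5 ← R5 − (2/9)·R3: [0, 0, 0, -76/27, 4/3]
R6 ← R6 + (11/9)·R3: [0, 0, 0, -266/27, 14/3]
R5 ← R5 − (8/5)·R4: [0, 0, 0, 0, 0]
R6 ← R6 − (28/5)·R4: [0, 0, 0, 0, 0]
Echelon form has 4 nonzero rows, so rank(M) = 4.
The column space has dimension equal to the rank: 4.

4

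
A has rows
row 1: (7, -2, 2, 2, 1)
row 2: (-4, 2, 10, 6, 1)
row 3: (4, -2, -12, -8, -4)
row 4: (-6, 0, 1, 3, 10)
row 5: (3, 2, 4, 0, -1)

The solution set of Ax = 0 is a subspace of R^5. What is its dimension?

Row reduce to echelon form.
R2 ← R2 + (4/7)·R1: [0, 6/7, 78/7, 50/7, 11/7]
R3 ← R3 − (4/7)·R1: [0, -6/7, -92/7, -64/7, -32/7]
R4 ← R4 + (6/7)·R1: [0, -12/7, 19/7, 33/7, 76/7]
R5 ← R5 − (3/7)·R1: [0, 20/7, 22/7, -6/7, -10/7]
R3 ← R3 + R2: [0, 0, -2, -2, -3]
R4 ← R4 + (2)·R2: [0, 0, 25, 19, 14]
R5 ← R5 − (10/3)·R2: [0, 0, -34, -74/3, -20/3]
R4 ← R4 + (25/2)·R3: [0, 0, 0, -6, -47/2]
R5 ← R5 − (17)·R3: [0, 0, 0, 28/3, 133/3]
R5 ← R5 + (14/9)·R4: [0, 0, 0, 0, 70/9]
5 nonzero rows, so rank(A) = 5.
A has 5 columns; by rank–nullity, nullity = 5 − 5 = 0.

0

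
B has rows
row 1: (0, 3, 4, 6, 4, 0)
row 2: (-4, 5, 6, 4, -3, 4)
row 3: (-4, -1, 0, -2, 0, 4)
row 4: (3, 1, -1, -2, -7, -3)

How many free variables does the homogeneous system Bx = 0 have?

3

Row reduce to echelon form.
Swap R1 ↔ R2
R3 ← R3 − R1: [0, -6, -6, -6, 3, 0]
R4 ← R4 + (3/4)·R1: [0, 19/4, 7/2, 1, -37/4, 0]
R3 ← R3 + (2)·R2: [0, 0, 2, 6, 11, 0]
R4 ← R4 − (19/12)·R2: [0, 0, -17/6, -17/2, -187/12, 0]
R4 ← R4 + (17/12)·R3: [0, 0, 0, 0, 0, 0]
3 nonzero rows, so rank(B) = 3.
B has 6 columns; by rank–nullity, nullity = 6 − 3 = 3.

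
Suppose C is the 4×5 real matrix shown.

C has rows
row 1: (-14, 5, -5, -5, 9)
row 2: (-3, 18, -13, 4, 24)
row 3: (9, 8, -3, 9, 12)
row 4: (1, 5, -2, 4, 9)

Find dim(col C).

Row reduce to echelon form.
R2 ← R2 − (3/14)·R1: [0, 237/14, -167/14, 71/14, 309/14]
R3 ← R3 + (9/14)·R1: [0, 157/14, -87/14, 81/14, 249/14]
R4 ← R4 + (1/14)·R1: [0, 75/14, -33/14, 51/14, 135/14]
R3 ← R3 − (157/237)·R2: [0, 0, 400/237, 575/237, 250/79]
R4 ← R4 − (25/79)·R2: [0, 0, 112/79, 161/79, 210/79]
R4 ← R4 − (21/25)·R3: [0, 0, 0, 0, 0]
Echelon form has 3 nonzero rows, so rank(C) = 3.
The column space has dimension equal to the rank: 3.

3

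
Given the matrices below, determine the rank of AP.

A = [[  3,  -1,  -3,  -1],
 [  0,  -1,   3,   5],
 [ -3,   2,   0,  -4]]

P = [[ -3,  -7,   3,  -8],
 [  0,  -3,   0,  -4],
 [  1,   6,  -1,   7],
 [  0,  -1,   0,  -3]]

First compute AP:
[[-12, -35,  12, -38],
 [  3,  16,  -3,  10],
 [  9,  19,  -9,  28]]
Now row reduce the product.
R2 ← R2 + (1/4)·R1: [0, 29/4, 0, 1/2]
R3 ← R3 + (3/4)·R1: [0, -29/4, 0, -1/2]
R3 ← R3 + R2: [0, 0, 0, 0]
2 nonzero rows, so rank(AP) = 2.

2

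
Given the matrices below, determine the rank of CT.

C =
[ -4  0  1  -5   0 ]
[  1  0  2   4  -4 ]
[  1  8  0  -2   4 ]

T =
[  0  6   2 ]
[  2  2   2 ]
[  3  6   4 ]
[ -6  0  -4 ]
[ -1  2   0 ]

First compute CT:
[[ 33, -18,  16],
 [-14,  10,  -6],
 [ 24,  30,  26]]
Now row reduce the product.
R2 ← R2 + (14/33)·R1: [0, 26/11, 26/33]
R3 ← R3 − (8/11)·R1: [0, 474/11, 158/11]
R3 ← R3 − (237/13)·R2: [0, 0, 0]
2 nonzero rows, so rank(CT) = 2.

2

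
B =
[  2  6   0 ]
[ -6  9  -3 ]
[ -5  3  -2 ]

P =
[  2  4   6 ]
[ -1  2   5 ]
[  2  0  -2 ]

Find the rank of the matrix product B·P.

First compute BP:
[[ -2,  20,  42],
 [-27,  -6,  15],
 [-17, -14, -11]]
Now row reduce the product.
R2 ← R2 − (27/2)·R1: [0, -276, -552]
R3 ← R3 − (17/2)·R1: [0, -184, -368]
R3 ← R3 − (2/3)·R2: [0, 0, 0]
2 nonzero rows, so rank(BP) = 2.

2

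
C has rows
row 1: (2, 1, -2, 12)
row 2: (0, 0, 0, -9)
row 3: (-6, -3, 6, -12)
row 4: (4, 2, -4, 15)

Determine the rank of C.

Row reduce to echelon form.
R3 ← R3 + (3)·R1: [0, 0, 0, 24]
R4 ← R4 − (2)·R1: [0, 0, 0, -9]
R3 ← R3 + (8/3)·R2: [0, 0, 0, 0]
R4 ← R4 − R2: [0, 0, 0, 0]
Echelon form has 2 nonzero rows, so rank(C) = 2.

2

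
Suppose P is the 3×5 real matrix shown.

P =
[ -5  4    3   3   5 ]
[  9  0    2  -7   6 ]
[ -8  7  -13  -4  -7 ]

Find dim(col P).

3

Row reduce to echelon form.
R2 ← R2 + (9/5)·R1: [0, 36/5, 37/5, -8/5, 15]
R3 ← R3 − (8/5)·R1: [0, 3/5, -89/5, -44/5, -15]
R3 ← R3 − (1/12)·R2: [0, 0, -221/12, -26/3, -65/4]
Echelon form has 3 nonzero rows, so rank(P) = 3.
The column space has dimension equal to the rank: 3.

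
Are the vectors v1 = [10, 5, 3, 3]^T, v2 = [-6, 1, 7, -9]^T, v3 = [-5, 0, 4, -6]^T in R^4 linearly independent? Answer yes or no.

Form the matrix with these vectors as rows and row reduce.
R2 ← R2 + (3/5)·R1: [0, 4, 44/5, -36/5]
R3 ← R3 + (1/2)·R1: [0, 5/2, 11/2, -9/2]
R3 ← R3 − (5/8)·R2: [0, 0, 0, 0]
2 nonzero rows, so the 3 vectors span a space of dimension 2.
Since 2 < 3, the vectors are linearly dependent.

no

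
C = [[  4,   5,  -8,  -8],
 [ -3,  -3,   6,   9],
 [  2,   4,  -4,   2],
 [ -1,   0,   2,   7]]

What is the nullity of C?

2

Row reduce to echelon form.
R2 ← R2 + (3/4)·R1: [0, 3/4, 0, 3]
R3 ← R3 − (1/2)·R1: [0, 3/2, 0, 6]
R4 ← R4 + (1/4)·R1: [0, 5/4, 0, 5]
R3 ← R3 − (2)·R2: [0, 0, 0, 0]
R4 ← R4 − (5/3)·R2: [0, 0, 0, 0]
2 nonzero rows, so rank(C) = 2.
C has 4 columns; by rank–nullity, nullity = 4 − 2 = 2.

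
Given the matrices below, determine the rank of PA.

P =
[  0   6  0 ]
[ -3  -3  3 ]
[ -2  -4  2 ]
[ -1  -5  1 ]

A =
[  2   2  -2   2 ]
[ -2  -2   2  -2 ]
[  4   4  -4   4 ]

First compute PA:
[[-12, -12,  12, -12],
 [ 12,  12, -12,  12],
 [ 12,  12, -12,  12],
 [ 12,  12, -12,  12]]
Now row reduce the product.
R2 ← R2 + R1: [0, 0, 0, 0]
R3 ← R3 + R1: [0, 0, 0, 0]
R4 ← R4 + R1: [0, 0, 0, 0]
1 nonzero row, so rank(PA) = 1.

1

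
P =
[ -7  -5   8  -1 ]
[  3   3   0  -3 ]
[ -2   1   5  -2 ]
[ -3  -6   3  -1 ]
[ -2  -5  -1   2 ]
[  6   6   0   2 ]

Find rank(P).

4

Row reduce to echelon form.
R2 ← R2 + (3/7)·R1: [0, 6/7, 24/7, -24/7]
R3 ← R3 − (2/7)·R1: [0, 17/7, 19/7, -12/7]
R4 ← R4 − (3/7)·R1: [0, -27/7, -3/7, -4/7]
R5 ← R5 − (2/7)·R1: [0, -25/7, -23/7, 16/7]
R6 ← R6 + (6/7)·R1: [0, 12/7, 48/7, 8/7]
R3 ← R3 − (17/6)·R2: [0, 0, -7, 8]
R4 ← R4 + (9/2)·R2: [0, 0, 15, -16]
R5 ← R5 + (25/6)·R2: [0, 0, 11, -12]
R6 ← R6 − (2)·R2: [0, 0, 0, 8]
R4 ← R4 + (15/7)·R3: [0, 0, 0, 8/7]
R5 ← R5 + (11/7)·R3: [0, 0, 0, 4/7]
R5 ← R5 − (1/2)·R4: [0, 0, 0, 0]
R6 ← R6 − (7)·R4: [0, 0, 0, 0]
Echelon form has 4 nonzero rows, so rank(P) = 4.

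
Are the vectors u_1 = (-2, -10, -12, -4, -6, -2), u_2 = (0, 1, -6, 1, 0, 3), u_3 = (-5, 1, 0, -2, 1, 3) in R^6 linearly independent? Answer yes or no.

yes

Form the matrix with these vectors as rows and row reduce.
R3 ← R3 − (5/2)·R1: [0, 26, 30, 8, 16, 8]
R3 ← R3 − (26)·R2: [0, 0, 186, -18, 16, -70]
3 nonzero rows, so the 3 vectors span a space of dimension 3.
Since 3 = 3, the vectors are linearly independent.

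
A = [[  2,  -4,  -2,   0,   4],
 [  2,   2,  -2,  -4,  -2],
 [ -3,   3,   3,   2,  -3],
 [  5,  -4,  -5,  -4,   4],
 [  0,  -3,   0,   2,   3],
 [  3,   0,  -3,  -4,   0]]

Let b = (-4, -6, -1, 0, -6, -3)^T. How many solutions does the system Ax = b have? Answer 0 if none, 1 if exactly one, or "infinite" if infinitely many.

0

Row reduce the augmented matrix [A | b].
R2 ← R2 − R1: [0, 6, 0, -4, -6, -2]
R3 ← R3 + (3/2)·R1: [0, -3, 0, 2, 3, -7]
R4 ← R4 − (5/2)·R1: [0, 6, 0, -4, -6, 10]
R6 ← R6 − (3/2)·R1: [0, 6, 0, -4, -6, 3]
R3 ← R3 + (1/2)·R2: [0, 0, 0, 0, 0, -8]
R4 ← R4 − R2: [0, 0, 0, 0, 0, 12]
R5 ← R5 + (1/2)·R2: [0, 0, 0, 0, 0, -7]
R6 ← R6 − R2: [0, 0, 0, 0, 0, 5]
R4 ← R4 + (3/2)·R3: [0, 0, 0, 0, 0, 0]
R5 ← R5 − (7/8)·R3: [0, 0, 0, 0, 0, 0]
R6 ← R6 + (5/8)·R3: [0, 0, 0, 0, 0, 0]
The echelon form has 3 nonzero rows; the last pivot sits in the augmented column, so rank(A) = 2 but rank([A|b]) = 3.
Since the ranks differ, the system is inconsistent.
It has no solutions.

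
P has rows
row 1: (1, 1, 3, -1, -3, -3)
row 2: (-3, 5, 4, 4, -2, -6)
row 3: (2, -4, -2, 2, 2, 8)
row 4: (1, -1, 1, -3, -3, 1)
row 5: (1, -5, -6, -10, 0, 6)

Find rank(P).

4

Row reduce to echelon form.
R2 ← R2 + (3)·R1: [0, 8, 13, 1, -11, -15]
R3 ← R3 − (2)·R1: [0, -6, -8, 4, 8, 14]
R4 ← R4 − R1: [0, -2, -2, -2, 0, 4]
R5 ← R5 − R1: [0, -6, -9, -9, 3, 9]
R3 ← R3 + (3/4)·R2: [0, 0, 7/4, 19/4, -1/4, 11/4]
R4 ← R4 + (1/4)·R2: [0, 0, 5/4, -7/4, -11/4, 1/4]
R5 ← R5 + (3/4)·R2: [0, 0, 3/4, -33/4, -21/4, -9/4]
R4 ← R4 − (5/7)·R3: [0, 0, 0, -36/7, -18/7, -12/7]
R5 ← R5 − (3/7)·R3: [0, 0, 0, -72/7, -36/7, -24/7]
R5 ← R5 − (2)·R4: [0, 0, 0, 0, 0, 0]
Echelon form has 4 nonzero rows, so rank(P) = 4.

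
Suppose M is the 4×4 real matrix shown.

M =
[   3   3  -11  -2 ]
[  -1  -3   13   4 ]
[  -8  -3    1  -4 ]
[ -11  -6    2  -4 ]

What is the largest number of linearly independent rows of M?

Row reduce to echelon form.
R2 ← R2 + (1/3)·R1: [0, -2, 28/3, 10/3]
R3 ← R3 + (8/3)·R1: [0, 5, -85/3, -28/3]
R4 ← R4 + (11/3)·R1: [0, 5, -115/3, -34/3]
R3 ← R3 + (5/2)·R2: [0, 0, -5, -1]
R4 ← R4 + (5/2)·R2: [0, 0, -15, -3]
R4 ← R4 − (3)·R3: [0, 0, 0, 0]
Echelon form has 3 nonzero rows, so rank(M) = 3.
The rank gives the maximum number of linearly independent rows: 3.

3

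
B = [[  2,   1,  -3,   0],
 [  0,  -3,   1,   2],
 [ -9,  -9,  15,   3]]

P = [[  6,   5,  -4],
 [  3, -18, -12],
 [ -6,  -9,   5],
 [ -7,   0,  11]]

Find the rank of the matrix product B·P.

2

First compute BP:
[[ 33,  19, -35],
 [-29,  45,  63],
 [-192, -18, 252]]
Now row reduce the product.
R2 ← R2 + (29/33)·R1: [0, 2036/33, 1064/33]
R3 ← R3 + (64/11)·R1: [0, 1018/11, 532/11]
R3 ← R3 − (3/2)·R2: [0, 0, 0]
2 nonzero rows, so rank(BP) = 2.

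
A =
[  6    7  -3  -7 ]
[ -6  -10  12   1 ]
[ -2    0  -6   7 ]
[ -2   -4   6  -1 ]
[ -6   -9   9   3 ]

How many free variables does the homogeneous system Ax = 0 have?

Row reduce to echelon form.
R2 ← R2 + R1: [0, -3, 9, -6]
R3 ← R3 + (1/3)·R1: [0, 7/3, -7, 14/3]
R4 ← R4 + (1/3)·R1: [0, -5/3, 5, -10/3]
R5 ← R5 + R1: [0, -2, 6, -4]
R3 ← R3 + (7/9)·R2: [0, 0, 0, 0]
R4 ← R4 − (5/9)·R2: [0, 0, 0, 0]
R5 ← R5 − (2/3)·R2: [0, 0, 0, 0]
2 nonzero rows, so rank(A) = 2.
A has 4 columns; by rank–nullity, nullity = 4 − 2 = 2.

2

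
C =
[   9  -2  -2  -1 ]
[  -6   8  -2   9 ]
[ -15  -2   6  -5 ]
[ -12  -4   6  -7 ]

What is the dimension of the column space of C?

2

Row reduce to echelon form.
R2 ← R2 + (2/3)·R1: [0, 20/3, -10/3, 25/3]
R3 ← R3 + (5/3)·R1: [0, -16/3, 8/3, -20/3]
R4 ← R4 + (4/3)·R1: [0, -20/3, 10/3, -25/3]
R3 ← R3 + (4/5)·R2: [0, 0, 0, 0]
R4 ← R4 + R2: [0, 0, 0, 0]
Echelon form has 2 nonzero rows, so rank(C) = 2.
The column space has dimension equal to the rank: 2.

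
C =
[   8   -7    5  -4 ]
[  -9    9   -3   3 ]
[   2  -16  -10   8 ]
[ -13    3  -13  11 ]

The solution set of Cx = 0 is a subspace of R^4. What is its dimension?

1

Row reduce to echelon form.
R2 ← R2 + (9/8)·R1: [0, 9/8, 21/8, -3/2]
R3 ← R3 − (1/4)·R1: [0, -57/4, -45/4, 9]
R4 ← R4 + (13/8)·R1: [0, -67/8, -39/8, 9/2]
R3 ← R3 + (38/3)·R2: [0, 0, 22, -10]
R4 ← R4 + (67/9)·R2: [0, 0, 44/3, -20/3]
R4 ← R4 − (2/3)·R3: [0, 0, 0, 0]
3 nonzero rows, so rank(C) = 3.
C has 4 columns; by rank–nullity, nullity = 4 − 3 = 1.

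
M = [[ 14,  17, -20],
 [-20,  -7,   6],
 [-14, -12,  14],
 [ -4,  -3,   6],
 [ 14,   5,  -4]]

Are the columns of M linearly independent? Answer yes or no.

yes

Row reduce M to echelon form.
R2 ← R2 + (10/7)·R1: [0, 121/7, -158/7]
R3 ← R3 + R1: [0, 5, -6]
R4 ← R4 + (2/7)·R1: [0, 13/7, 2/7]
R5 ← R5 − R1: [0, -12, 16]
R3 ← R3 − (35/121)·R2: [0, 0, 64/121]
R4 ← R4 − (13/121)·R2: [0, 0, 328/121]
R5 ← R5 + (84/121)·R2: [0, 0, 40/121]
R4 ← R4 − (41/8)·R3: [0, 0, 0]
R5 ← R5 − (5/8)·R3: [0, 0, 0]
3 pivots among 3 columns.
Every column is a pivot column, so the columns are linearly independent.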